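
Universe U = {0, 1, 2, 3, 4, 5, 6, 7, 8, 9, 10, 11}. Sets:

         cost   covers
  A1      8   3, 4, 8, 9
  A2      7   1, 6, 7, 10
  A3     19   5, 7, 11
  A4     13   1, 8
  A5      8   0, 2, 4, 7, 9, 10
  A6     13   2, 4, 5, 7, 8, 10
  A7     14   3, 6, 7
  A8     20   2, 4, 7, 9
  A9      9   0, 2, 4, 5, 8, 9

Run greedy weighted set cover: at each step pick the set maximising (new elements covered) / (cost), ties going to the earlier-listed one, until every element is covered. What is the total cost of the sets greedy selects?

51

Pick 1: A5 adds 6 new (0, 2, 4, 7, 9, 10) at cost 8 (ratio 6/8).
Pick 2: A2 adds 2 new (1, 6) at cost 7 (ratio 2/7).
Pick 3: A1 adds 2 new (3, 8) at cost 8 (ratio 2/8).
Pick 4: A9 adds 1 new (5) at cost 9 (ratio 1/9).
Pick 5: A3 adds 1 new (11) at cost 19 (ratio 1/19).
Greedy total cost: 8 + 7 + 8 + 9 + 19 = 51. (The true optimum is 42, so greedy overshoots here.)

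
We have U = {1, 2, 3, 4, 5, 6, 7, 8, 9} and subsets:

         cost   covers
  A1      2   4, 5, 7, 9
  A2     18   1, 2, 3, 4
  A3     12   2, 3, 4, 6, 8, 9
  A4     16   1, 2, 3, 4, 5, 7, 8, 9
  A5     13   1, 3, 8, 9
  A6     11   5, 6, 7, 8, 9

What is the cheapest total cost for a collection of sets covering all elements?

A4, A6 cover every element at cost 16 + 11 = 27.
Any cover uses at least 2 sets; among all covering selections none totals below 27.

27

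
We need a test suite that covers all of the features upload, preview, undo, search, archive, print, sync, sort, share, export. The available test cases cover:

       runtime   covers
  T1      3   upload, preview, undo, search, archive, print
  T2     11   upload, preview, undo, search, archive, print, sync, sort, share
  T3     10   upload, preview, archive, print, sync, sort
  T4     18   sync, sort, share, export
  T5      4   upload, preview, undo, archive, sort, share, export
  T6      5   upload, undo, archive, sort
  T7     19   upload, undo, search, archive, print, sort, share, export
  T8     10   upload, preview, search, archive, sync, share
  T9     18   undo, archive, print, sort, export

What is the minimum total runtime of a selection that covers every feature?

15

T2, T5 cover every feature at runtime 11 + 4 = 15.
Any cover uses at least 2 test cases; among all covering selections none totals below 15.
Greedy by coverage-per-runtime would pick T1, T5, T3 for 17 — worse than the optimum 15.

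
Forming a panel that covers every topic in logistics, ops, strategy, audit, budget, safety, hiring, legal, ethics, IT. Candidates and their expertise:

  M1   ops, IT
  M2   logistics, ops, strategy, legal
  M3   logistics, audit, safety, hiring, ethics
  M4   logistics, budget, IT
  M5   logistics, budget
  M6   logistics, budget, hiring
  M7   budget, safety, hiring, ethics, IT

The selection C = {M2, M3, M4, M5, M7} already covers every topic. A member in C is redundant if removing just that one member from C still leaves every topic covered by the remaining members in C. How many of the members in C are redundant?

3

Drop M2: ops, strategy, legal uncovered — not redundant.
Drop M3: audit uncovered — not redundant.
Drop M4: the rest still cover every topic — redundant.
Drop M5: the rest still cover every topic — redundant.
Drop M7: the rest still cover every topic — redundant.
3 redundant: M4, M5, M7.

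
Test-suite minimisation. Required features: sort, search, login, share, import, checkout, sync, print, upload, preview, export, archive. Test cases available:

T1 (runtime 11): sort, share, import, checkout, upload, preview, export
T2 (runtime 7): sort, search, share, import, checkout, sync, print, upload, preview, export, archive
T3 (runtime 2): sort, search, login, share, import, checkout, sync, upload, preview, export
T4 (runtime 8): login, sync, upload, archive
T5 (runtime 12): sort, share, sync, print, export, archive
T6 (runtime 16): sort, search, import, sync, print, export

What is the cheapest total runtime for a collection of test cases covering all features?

9

T2, T3 cover every feature at runtime 7 + 2 = 9.
Any cover uses at least 2 test cases; among all covering selections none totals below 9.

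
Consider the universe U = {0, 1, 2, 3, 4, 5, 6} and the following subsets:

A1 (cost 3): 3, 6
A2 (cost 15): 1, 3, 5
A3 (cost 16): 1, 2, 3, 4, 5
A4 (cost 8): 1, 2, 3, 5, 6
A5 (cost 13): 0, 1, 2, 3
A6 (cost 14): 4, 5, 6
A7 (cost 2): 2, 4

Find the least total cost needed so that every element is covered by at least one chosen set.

23

A4, A5, A7 cover every element at cost 8 + 13 + 2 = 23.
Any cover uses at least 2 sets; among all covering selections none totals below 23.
Greedy by coverage-per-cost would pick A7, A1, A4, A5 for 26 — worse than the optimum 23.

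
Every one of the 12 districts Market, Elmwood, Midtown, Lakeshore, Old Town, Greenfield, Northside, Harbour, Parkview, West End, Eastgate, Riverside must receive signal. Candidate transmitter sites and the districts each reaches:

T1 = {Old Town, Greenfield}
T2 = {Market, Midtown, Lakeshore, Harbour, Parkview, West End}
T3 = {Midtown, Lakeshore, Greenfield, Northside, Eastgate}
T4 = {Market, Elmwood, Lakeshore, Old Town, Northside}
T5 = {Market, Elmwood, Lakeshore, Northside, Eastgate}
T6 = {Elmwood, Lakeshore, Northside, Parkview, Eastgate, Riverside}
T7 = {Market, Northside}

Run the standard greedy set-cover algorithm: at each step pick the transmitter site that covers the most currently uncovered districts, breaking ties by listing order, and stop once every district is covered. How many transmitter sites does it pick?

Pick 1: T2 covers 6 new districts (Market, Midtown, Lakeshore, Harbour, Parkview, West End).
Pick 2: T6 covers 4 new districts (Elmwood, Northside, Eastgate, Riverside).
Pick 3: T1 covers 2 new districts (Old Town, Greenfield).
Greedy uses 3 transmitter sites.

3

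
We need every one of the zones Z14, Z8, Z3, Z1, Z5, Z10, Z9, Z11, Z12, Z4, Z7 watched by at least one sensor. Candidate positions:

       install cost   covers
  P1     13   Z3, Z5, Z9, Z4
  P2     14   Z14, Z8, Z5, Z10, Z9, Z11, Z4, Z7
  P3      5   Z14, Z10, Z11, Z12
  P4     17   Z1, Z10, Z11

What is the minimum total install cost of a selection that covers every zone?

P1, P2, P3, P4 cover every zone at install cost 13 + 14 + 5 + 17 = 49.
Any cover uses at least 4 sensor positions; among all covering selections none totals below 49.

49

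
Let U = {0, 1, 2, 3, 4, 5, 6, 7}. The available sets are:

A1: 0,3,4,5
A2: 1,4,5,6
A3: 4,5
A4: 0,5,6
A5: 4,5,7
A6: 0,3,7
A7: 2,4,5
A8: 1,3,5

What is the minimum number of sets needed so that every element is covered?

A2, A6, A7 together cover {0, 1, 2, 3, 4, 5, 6, 7} — every element.
No 2 of the 8 sets cover everything (all 28 pairs fall short), so 3 is minimum.
Greedy (largest uncovered first) would take A1, A2, A5, A7 — 4 sets — but 3 suffice.

3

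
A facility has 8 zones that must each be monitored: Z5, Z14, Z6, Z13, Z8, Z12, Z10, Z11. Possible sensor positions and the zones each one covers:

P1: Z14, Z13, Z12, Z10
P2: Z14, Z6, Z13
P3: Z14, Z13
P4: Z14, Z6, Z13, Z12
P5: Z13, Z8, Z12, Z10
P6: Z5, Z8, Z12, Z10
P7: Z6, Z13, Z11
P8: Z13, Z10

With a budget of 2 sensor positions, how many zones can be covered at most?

Choosing P2, P6 covers {Z5, Z14, Z6, Z13, Z8, Z12, Z10} — 7 zones.
No choice of 2 sensor positions does better; here Z11 is left uncovered.

7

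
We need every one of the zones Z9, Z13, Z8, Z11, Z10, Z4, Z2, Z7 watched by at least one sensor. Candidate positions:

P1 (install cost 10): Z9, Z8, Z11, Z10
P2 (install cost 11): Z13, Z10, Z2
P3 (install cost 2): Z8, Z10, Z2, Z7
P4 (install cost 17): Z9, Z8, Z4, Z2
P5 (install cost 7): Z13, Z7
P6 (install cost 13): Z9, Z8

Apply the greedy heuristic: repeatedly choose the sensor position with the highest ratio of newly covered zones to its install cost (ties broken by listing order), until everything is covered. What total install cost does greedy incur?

36

Pick 1: P3 adds 4 new (Z8, Z10, Z2, Z7) at install cost 2 (ratio 4/2).
Pick 2: P1 adds 2 new (Z9, Z11) at install cost 10 (ratio 2/10).
Pick 3: P5 adds 1 new (Z13) at install cost 7 (ratio 1/7).
Pick 4: P4 adds 1 new (Z4) at install cost 17 (ratio 1/17).
Greedy total install cost: 2 + 10 + 7 + 17 = 36. (The true optimum is 34, so greedy overshoots here.)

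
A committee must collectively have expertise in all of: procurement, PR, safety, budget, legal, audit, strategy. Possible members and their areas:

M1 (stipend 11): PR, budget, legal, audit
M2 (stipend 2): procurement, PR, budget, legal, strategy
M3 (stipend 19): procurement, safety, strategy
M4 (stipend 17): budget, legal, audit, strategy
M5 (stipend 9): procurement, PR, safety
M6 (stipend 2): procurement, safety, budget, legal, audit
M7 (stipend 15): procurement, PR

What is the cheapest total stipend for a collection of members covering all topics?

4

M2, M6 cover every topic at stipend 2 + 2 = 4.
Any cover uses at least 2 members; among all covering selections none totals below 4.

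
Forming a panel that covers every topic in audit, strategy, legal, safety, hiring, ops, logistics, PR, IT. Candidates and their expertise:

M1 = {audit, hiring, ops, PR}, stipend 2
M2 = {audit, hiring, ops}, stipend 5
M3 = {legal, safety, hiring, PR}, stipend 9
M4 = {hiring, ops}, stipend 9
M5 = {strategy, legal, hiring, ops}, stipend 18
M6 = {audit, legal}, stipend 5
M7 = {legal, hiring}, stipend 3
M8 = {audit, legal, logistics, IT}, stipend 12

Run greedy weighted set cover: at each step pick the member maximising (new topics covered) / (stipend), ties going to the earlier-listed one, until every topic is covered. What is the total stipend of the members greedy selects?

Pick 1: M1 adds 4 new (audit, hiring, ops, PR) at stipend 2 (ratio 4/2).
Pick 2: M7 adds 1 new (legal) at stipend 3 (ratio 1/3).
Pick 3: M8 adds 2 new (logistics, IT) at stipend 12 (ratio 2/12).
Pick 4: M3 adds 1 new (safety) at stipend 9 (ratio 1/9).
Pick 5: M5 adds 1 new (strategy) at stipend 18 (ratio 1/18).
Greedy total stipend: 2 + 3 + 12 + 9 + 18 = 44. (The true optimum is 39, so greedy overshoots here.)

44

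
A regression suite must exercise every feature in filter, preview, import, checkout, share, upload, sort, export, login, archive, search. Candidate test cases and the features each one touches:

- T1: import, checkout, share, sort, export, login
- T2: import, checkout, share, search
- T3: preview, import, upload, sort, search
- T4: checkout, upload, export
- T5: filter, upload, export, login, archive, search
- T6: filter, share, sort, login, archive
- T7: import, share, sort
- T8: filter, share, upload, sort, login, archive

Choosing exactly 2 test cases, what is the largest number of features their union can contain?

10

Choosing T1, T5 covers {filter, import, checkout, share, upload, sort, export, login, archive, search} — 10 features.
No choice of 2 test cases does better; here preview is left uncovered.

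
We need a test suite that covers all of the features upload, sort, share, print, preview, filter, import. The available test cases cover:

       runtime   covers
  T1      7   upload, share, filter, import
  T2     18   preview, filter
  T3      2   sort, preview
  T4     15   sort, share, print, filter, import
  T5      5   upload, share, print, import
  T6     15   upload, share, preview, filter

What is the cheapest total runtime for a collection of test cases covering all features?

T1, T3, T5 cover every feature at runtime 7 + 2 + 5 = 14.
Any cover uses at least 2 test cases; among all covering selections none totals below 14.

14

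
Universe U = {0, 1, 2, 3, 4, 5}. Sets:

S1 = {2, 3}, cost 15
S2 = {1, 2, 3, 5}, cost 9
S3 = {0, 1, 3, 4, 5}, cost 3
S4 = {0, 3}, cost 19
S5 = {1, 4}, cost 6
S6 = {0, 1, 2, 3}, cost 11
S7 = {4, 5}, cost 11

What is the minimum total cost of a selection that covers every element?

12

S2, S3 cover every element at cost 9 + 3 = 12.
Any cover uses at least 2 sets; among all covering selections none totals below 12.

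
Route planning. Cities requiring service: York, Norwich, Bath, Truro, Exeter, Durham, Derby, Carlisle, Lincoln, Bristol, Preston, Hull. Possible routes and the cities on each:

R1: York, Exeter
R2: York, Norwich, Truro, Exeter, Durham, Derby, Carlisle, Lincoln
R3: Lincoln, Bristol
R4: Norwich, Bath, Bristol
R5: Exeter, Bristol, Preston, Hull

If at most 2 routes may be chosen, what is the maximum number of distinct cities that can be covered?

Choosing R2, R5 covers {York, Norwich, Truro, Exeter, Durham, Derby, Carlisle, Lincoln, Bristol, Preston, Hull} — 11 cities.
No choice of 2 routes does better; here Bath is left uncovered.

11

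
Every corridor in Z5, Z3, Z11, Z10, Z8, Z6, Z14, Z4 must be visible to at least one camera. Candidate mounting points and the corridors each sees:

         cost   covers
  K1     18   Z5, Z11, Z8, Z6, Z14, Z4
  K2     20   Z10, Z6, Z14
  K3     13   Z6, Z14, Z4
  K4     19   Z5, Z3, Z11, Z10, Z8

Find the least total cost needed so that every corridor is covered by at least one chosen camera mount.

32

K3, K4 cover every corridor at cost 13 + 19 = 32.
Any cover uses at least 2 camera mounts; among all covering selections none totals below 32.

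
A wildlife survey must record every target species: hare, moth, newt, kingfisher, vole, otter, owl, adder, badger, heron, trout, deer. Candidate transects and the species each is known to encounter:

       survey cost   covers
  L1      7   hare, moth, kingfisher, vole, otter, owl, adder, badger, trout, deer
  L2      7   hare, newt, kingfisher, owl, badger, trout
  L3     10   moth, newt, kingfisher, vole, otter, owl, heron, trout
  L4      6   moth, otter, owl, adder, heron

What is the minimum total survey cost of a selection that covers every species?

17

L1, L3 cover every species at survey cost 7 + 10 = 17.
Any cover uses at least 2 transects; among all covering selections none totals below 17.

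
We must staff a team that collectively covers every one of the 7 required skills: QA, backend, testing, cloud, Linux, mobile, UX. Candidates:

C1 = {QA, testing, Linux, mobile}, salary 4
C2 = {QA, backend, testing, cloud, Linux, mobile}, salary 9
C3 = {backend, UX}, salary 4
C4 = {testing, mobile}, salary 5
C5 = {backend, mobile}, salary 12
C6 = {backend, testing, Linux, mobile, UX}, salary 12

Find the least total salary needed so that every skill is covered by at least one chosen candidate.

C2, C3 cover every skill at salary 9 + 4 = 13.
Any cover uses at least 2 candidates; among all covering selections none totals below 13.
Greedy by coverage-per-salary would pick C1, C3, C2 for 17 — worse than the optimum 13.

13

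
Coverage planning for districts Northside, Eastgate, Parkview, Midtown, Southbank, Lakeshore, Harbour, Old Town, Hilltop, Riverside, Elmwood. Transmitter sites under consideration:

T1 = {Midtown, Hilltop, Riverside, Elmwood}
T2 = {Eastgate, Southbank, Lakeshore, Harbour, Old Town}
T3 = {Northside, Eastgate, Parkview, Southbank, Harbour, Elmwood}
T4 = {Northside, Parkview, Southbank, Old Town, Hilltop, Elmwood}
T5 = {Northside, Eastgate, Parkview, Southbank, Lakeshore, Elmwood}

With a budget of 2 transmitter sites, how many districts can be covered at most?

Choosing T1, T2 covers {Eastgate, Midtown, Southbank, Lakeshore, Harbour, Old Town, Hilltop, Riverside, Elmwood} — 9 districts.
No choice of 2 transmitter sites does better; here Northside, Parkview are left uncovered.

9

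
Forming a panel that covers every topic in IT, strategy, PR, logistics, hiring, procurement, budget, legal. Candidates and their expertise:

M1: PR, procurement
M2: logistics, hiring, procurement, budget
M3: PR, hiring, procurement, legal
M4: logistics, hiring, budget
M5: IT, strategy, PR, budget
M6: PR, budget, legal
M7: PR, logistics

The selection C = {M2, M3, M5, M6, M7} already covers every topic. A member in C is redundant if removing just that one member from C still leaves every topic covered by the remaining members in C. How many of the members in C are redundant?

Drop M2: the rest still cover every topic — redundant.
Drop M3: the rest still cover every topic — redundant.
Drop M5: IT, strategy uncovered — not redundant.
Drop M6: the rest still cover every topic — redundant.
Drop M7: the rest still cover every topic — redundant.
4 redundant: M2, M3, M6, M7.

4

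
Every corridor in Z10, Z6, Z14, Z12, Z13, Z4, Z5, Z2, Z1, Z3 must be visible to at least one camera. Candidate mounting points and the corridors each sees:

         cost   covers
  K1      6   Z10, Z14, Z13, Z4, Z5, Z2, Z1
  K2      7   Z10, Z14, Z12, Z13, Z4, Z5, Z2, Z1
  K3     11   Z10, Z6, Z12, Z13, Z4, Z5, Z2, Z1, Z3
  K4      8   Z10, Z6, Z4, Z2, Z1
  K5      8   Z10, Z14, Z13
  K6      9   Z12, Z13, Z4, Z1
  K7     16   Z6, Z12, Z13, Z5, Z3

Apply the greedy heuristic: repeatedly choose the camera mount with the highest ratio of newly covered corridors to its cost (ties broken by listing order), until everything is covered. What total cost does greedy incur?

17

Pick 1: K1 adds 7 new (Z10, Z14, Z13, Z4, Z5, Z2, Z1) at cost 6 (ratio 7/6).
Pick 2: K3 adds 3 new (Z6, Z12, Z3) at cost 11 (ratio 3/11).
Greedy total cost: 6 + 11 = 17.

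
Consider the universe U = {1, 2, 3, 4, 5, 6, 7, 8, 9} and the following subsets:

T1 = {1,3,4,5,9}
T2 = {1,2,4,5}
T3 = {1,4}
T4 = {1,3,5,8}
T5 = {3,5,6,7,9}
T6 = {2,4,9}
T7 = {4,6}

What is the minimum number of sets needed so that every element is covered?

3

T2, T4, T5 together cover {1, 2, 3, 4, 5, 6, 7, 8, 9} — every element.
No 2 of the 7 sets cover everything (all 21 pairs fall short), so 3 is minimum.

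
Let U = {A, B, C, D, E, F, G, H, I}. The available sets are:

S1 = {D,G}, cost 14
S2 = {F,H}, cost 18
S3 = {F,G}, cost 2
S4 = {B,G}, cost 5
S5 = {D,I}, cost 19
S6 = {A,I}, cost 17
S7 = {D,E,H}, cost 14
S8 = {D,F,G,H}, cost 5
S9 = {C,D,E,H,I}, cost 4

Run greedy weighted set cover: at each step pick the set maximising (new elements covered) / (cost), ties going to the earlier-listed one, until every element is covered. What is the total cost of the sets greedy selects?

28

Pick 1: S9 adds 5 new (C, D, E, H, I) at cost 4 (ratio 5/4).
Pick 2: S3 adds 2 new (F, G) at cost 2 (ratio 2/2).
Pick 3: S4 adds 1 new (B) at cost 5 (ratio 1/5).
Pick 4: S6 adds 1 new (A) at cost 17 (ratio 1/17).
Greedy total cost: 4 + 2 + 5 + 17 = 28.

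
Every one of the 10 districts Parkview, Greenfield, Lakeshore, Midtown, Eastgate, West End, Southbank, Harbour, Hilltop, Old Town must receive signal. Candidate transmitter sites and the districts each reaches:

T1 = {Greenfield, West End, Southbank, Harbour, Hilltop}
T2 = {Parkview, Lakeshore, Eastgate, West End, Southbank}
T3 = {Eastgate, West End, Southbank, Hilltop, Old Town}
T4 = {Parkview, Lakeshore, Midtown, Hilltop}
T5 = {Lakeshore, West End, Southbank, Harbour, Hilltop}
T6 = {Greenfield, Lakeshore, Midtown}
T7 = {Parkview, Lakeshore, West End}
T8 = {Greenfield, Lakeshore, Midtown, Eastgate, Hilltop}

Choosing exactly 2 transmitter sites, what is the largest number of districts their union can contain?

Choosing T1, T2 covers {Parkview, Greenfield, Lakeshore, Eastgate, West End, Southbank, Harbour, Hilltop} — 8 districts.
No choice of 2 transmitter sites does better; here Midtown, Old Town are left uncovered.

8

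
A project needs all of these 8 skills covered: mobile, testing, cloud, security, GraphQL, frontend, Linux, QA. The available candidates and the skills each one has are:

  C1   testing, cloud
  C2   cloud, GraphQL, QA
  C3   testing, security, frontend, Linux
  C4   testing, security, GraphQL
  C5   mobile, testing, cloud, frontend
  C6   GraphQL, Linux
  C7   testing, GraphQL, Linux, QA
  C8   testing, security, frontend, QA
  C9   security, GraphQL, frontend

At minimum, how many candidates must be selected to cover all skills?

C2, C3, C5 together cover {mobile, testing, cloud, security, GraphQL, frontend, Linux, QA} — every skill.
No 2 of the 9 candidates cover everything (all 36 pairs fall short), so 3 is minimum.

3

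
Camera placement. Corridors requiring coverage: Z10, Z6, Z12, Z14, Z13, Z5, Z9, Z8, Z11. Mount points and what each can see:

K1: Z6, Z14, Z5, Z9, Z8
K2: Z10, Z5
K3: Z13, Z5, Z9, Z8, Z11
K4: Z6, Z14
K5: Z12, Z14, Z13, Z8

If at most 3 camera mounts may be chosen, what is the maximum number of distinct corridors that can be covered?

8

Choosing K1, K2, K3 covers {Z10, Z6, Z14, Z13, Z5, Z9, Z8, Z11} — 8 corridors.
No choice of 3 camera mounts does better; here Z12 is left uncovered.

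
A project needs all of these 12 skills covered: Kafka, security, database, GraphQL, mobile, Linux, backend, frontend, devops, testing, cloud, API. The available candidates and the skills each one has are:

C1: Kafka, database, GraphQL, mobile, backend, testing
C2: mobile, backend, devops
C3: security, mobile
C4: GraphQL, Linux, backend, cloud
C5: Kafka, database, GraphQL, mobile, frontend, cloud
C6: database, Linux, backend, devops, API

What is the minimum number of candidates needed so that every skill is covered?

C1, C3, C5, C6 together cover {Kafka, security, database, GraphQL, mobile, Linux, backend, frontend, devops, testing, cloud, API} — every skill.
No 3 of the 6 candidates cover everything (all 20 triples fall short), so 4 is minimum.

4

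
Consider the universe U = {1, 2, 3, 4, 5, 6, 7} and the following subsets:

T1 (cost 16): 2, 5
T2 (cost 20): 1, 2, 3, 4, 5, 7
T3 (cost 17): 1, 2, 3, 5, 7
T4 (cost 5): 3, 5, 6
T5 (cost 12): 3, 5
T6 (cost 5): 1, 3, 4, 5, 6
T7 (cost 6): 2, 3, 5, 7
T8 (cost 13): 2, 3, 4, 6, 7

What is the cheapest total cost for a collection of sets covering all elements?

11

T6, T7 cover every element at cost 5 + 6 = 11.
Any cover uses at least 2 sets; among all covering selections none totals below 11.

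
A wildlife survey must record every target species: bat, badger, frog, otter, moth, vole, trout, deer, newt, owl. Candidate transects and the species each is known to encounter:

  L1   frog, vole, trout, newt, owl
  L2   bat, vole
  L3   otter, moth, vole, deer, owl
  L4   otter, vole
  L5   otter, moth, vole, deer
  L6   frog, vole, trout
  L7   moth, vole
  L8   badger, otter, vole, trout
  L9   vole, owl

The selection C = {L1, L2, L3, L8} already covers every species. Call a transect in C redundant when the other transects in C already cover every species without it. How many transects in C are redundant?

0

Drop L1: frog, newt uncovered — not redundant.
Drop L2: bat uncovered — not redundant.
Drop L3: moth, deer uncovered — not redundant.
Drop L8: badger uncovered — not redundant.
None of the transects in C is redundant.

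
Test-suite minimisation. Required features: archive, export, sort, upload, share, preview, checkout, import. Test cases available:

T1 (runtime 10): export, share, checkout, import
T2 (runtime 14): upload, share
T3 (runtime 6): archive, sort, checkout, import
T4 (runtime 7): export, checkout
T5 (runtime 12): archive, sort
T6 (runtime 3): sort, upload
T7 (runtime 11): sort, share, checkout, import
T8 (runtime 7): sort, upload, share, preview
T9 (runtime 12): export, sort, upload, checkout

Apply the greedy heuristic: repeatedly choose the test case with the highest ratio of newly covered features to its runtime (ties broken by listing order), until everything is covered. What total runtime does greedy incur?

Pick 1: T3 adds 4 new (archive, sort, checkout, import) at runtime 6 (ratio 4/6).
Pick 2: T8 adds 3 new (upload, share, preview) at runtime 7 (ratio 3/7).
Pick 3: T4 adds 1 new (export) at runtime 7 (ratio 1/7).
Greedy total runtime: 6 + 7 + 7 = 20.

20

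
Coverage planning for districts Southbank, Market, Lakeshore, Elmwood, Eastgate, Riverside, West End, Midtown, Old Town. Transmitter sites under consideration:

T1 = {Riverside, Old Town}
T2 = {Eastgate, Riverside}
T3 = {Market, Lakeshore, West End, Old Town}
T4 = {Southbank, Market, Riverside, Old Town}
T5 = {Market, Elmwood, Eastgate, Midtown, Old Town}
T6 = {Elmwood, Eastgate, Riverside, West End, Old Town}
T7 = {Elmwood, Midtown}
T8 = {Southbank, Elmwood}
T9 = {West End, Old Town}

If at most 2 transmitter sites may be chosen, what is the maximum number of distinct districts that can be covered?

Choosing T3, T5 covers {Market, Lakeshore, Elmwood, Eastgate, West End, Midtown, Old Town} — 7 districts.
No choice of 2 transmitter sites does better; here Southbank, Riverside are left uncovered.

7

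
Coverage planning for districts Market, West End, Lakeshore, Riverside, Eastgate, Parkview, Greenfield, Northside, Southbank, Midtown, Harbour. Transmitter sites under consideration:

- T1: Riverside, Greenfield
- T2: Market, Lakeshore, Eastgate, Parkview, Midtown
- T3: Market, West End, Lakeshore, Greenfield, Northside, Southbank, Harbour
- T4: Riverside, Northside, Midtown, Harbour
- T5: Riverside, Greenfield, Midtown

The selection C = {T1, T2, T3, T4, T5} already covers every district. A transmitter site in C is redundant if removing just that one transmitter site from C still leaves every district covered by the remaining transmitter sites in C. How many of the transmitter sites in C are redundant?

3

Drop T1: the rest still cover every district — redundant.
Drop T2: Eastgate, Parkview uncovered — not redundant.
Drop T3: West End, Southbank uncovered — not redundant.
Drop T4: the rest still cover every district — redundant.
Drop T5: the rest still cover every district — redundant.
3 redundant: T1, T4, T5.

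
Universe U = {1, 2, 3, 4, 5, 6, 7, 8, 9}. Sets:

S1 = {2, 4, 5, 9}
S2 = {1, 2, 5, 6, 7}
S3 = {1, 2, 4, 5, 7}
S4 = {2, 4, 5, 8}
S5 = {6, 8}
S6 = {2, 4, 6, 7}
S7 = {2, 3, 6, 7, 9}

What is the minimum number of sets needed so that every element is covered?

S2, S4, S7 together cover {1, 2, 3, 4, 5, 6, 7, 8, 9} — every element.
No 2 of the 7 sets cover everything (all 21 pairs fall short), so 3 is minimum.
Greedy (largest uncovered first) would take S2, S1, S4, S7 — 4 sets — but 3 suffice.

3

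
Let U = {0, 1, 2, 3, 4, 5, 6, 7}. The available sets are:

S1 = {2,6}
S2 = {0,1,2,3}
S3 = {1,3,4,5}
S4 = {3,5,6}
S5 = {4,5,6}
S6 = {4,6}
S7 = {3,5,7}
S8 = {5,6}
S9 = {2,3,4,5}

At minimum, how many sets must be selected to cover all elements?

S2, S5, S7 together cover {0, 1, 2, 3, 4, 5, 6, 7} — every element.
No 2 of the 9 sets cover everything (all 36 pairs fall short), so 3 is minimum.

3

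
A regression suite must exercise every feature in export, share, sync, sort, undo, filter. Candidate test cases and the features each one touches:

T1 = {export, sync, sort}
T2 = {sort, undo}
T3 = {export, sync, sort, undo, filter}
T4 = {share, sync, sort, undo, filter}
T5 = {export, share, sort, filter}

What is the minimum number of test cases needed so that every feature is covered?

T1, T4 together cover {export, share, sync, sort, undo, filter} — every feature.
No single test case contains all 6 features, so 2 is optimal.

2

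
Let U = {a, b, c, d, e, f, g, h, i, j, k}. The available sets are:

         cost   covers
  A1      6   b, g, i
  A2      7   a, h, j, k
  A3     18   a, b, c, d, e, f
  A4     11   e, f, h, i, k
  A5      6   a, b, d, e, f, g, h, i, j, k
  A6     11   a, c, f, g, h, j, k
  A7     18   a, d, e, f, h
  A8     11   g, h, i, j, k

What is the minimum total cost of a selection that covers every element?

17

A5, A6 cover every element at cost 6 + 11 = 17.
Any cover uses at least 2 sets; among all covering selections none totals below 17.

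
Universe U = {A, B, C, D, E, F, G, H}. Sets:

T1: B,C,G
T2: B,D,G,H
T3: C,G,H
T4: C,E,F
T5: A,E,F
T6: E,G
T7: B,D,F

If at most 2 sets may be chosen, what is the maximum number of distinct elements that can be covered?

7

Choosing T2, T4 covers {B, C, D, E, F, G, H} — 7 elements.
No choice of 2 sets does better; here A is left uncovered.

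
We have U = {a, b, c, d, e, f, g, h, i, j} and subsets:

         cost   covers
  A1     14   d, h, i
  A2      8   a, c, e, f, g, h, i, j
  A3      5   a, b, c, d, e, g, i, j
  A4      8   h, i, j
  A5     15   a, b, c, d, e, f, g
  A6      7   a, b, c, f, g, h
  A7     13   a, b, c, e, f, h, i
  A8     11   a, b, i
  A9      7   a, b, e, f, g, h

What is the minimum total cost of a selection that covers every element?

12

A3, A6 cover every element at cost 5 + 7 = 12.
Any cover uses at least 2 sets; among all covering selections none totals below 12.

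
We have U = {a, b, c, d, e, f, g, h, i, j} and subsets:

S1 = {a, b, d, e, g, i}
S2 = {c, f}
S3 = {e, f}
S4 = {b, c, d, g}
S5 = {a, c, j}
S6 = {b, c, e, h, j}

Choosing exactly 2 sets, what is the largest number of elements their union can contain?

9

Choosing S1, S6 covers {a, b, c, d, e, g, h, i, j} — 9 elements.
No choice of 2 sets does better; here f is left uncovered.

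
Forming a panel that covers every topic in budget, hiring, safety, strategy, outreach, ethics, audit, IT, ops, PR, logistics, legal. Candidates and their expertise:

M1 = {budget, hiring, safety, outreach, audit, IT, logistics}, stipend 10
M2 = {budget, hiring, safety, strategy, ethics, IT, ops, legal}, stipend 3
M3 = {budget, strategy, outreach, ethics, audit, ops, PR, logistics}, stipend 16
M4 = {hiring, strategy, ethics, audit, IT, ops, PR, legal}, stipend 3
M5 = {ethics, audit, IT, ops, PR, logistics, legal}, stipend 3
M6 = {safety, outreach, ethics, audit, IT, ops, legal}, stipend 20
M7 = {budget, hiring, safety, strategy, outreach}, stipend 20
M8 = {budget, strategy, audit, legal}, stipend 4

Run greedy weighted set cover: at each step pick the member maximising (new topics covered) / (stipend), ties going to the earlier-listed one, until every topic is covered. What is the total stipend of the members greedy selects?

Pick 1: M2 adds 8 new (budget, hiring, safety, strategy, ethics, IT, ops, legal) at stipend 3 (ratio 8/3).
Pick 2: M5 adds 3 new (audit, PR, logistics) at stipend 3 (ratio 3/3).
Pick 3: M1 adds 1 new (outreach) at stipend 10 (ratio 1/10).
Greedy total stipend: 3 + 3 + 10 = 16. (The true optimum is 13, so greedy overshoots here.)

16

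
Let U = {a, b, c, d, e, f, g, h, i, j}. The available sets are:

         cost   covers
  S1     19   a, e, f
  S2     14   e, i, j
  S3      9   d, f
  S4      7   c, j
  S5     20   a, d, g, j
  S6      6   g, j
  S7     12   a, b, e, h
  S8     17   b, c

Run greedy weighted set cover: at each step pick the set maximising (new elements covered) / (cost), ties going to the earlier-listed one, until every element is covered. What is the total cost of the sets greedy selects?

Pick 1: S6 adds 2 new (g, j) at cost 6 (ratio 2/6).
Pick 2: S7 adds 4 new (a, b, e, h) at cost 12 (ratio 4/12).
Pick 3: S3 adds 2 new (d, f) at cost 9 (ratio 2/9).
Pick 4: S4 adds 1 new (c) at cost 7 (ratio 1/7).
Pick 5: S2 adds 1 new (i) at cost 14 (ratio 1/14).
Greedy total cost: 6 + 12 + 9 + 7 + 14 = 48.

48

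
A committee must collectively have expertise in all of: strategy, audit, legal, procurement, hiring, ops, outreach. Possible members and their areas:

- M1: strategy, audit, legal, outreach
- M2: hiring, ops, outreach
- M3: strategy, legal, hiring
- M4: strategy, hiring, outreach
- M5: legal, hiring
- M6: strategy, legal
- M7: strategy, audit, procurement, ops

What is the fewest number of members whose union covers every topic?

3

M1, M2, M7 together cover {strategy, audit, legal, procurement, hiring, ops, outreach} — every topic.
No 2 of the 7 members cover everything (all 21 pairs fall short), so 3 is minimum.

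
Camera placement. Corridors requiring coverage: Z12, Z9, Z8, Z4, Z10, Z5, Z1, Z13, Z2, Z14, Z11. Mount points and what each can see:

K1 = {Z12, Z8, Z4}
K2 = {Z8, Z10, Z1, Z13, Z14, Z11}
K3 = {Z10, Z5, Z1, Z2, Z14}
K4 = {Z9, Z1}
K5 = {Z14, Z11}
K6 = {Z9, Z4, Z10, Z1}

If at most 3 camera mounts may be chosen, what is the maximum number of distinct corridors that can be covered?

10

Choosing K1, K2, K3 covers {Z12, Z8, Z4, Z10, Z5, Z1, Z13, Z2, Z14, Z11} — 10 corridors.
No choice of 3 camera mounts does better; here Z9 is left uncovered.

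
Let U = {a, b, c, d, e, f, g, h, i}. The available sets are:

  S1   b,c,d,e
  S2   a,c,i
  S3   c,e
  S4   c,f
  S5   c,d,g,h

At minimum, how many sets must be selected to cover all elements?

4

S1, S2, S4, S5 together cover {a, b, c, d, e, f, g, h, i} — every element.
No 3 of the 5 sets cover everything (all 10 triples fall short), so 4 is minimum.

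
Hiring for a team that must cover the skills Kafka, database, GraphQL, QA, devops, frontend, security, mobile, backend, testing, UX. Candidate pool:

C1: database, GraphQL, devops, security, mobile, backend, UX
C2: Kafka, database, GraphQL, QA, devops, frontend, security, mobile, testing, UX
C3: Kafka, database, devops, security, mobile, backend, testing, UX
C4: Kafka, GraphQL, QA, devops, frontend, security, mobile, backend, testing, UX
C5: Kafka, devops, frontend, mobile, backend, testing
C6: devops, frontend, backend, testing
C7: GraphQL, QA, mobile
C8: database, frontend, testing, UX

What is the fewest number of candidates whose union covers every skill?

2

C1, C2 together cover {Kafka, database, GraphQL, QA, devops, frontend, security, mobile, backend, testing, UX} — every skill.
No single candidate contains all 11 skills, so 2 is optimal.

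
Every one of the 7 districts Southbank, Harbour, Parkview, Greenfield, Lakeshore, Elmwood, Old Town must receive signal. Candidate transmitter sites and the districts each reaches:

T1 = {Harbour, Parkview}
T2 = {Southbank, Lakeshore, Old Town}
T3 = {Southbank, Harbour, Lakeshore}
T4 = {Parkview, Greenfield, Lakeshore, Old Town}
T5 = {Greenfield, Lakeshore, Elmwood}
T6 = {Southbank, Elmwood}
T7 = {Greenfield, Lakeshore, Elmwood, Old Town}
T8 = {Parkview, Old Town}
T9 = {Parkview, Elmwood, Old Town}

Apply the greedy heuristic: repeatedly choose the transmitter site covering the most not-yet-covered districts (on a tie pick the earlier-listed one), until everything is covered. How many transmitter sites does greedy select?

3

Pick 1: T4 covers 4 new districts (Parkview, Greenfield, Lakeshore, Old Town).
Pick 2: T3 covers 2 new districts (Southbank, Harbour).
Pick 3: T5 covers 1 new districts (Elmwood).
Greedy uses 3 transmitter sites.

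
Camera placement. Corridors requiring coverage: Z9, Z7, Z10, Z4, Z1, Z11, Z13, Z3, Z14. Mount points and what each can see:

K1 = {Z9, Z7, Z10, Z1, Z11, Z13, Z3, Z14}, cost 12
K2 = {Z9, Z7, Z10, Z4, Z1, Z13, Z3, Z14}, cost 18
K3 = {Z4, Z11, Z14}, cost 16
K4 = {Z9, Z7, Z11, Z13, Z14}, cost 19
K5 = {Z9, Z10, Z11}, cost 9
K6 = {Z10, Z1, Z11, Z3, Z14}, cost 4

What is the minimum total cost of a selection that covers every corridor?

K2, K6 cover every corridor at cost 18 + 4 = 22.
Any cover uses at least 2 camera mounts; among all covering selections none totals below 22.
Greedy by coverage-per-cost would pick K6, K1, K3 for 32 — worse than the optimum 22.

22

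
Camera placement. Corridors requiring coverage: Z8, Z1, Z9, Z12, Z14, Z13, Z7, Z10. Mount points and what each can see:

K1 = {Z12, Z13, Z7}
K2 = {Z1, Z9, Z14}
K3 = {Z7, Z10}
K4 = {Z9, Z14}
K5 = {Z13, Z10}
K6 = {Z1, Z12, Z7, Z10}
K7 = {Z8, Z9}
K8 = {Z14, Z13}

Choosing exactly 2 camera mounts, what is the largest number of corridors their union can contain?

Choosing K1, K2 covers {Z1, Z9, Z12, Z14, Z13, Z7} — 6 corridors.
No choice of 2 camera mounts does better; here Z8, Z10 are left uncovered.

6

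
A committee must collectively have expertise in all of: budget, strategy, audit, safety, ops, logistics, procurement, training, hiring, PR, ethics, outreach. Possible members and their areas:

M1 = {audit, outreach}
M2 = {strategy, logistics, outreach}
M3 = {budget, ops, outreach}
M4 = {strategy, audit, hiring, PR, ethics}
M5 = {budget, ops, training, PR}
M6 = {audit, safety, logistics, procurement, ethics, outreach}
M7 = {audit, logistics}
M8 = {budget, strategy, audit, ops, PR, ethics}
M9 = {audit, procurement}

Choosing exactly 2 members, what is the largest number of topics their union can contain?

Choosing M5, M6 covers {budget, audit, safety, ops, logistics, procurement, training, PR, ethics, outreach} — 10 topics.
No choice of 2 members does better; here strategy, hiring are left uncovered.

10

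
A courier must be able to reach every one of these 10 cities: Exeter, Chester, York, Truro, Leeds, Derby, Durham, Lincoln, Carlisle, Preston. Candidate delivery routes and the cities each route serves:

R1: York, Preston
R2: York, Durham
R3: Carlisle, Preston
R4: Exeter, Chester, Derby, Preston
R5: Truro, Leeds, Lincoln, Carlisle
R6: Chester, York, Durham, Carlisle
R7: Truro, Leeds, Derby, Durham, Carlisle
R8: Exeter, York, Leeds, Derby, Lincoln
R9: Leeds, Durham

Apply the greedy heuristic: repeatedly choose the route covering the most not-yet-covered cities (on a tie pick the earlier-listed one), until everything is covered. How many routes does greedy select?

3

Pick 1: R7 covers 5 new cities (Truro, Leeds, Derby, Durham, Carlisle).
Pick 2: R4 covers 3 new cities (Exeter, Chester, Preston).
Pick 3: R8 covers 2 new cities (York, Lincoln).
Greedy uses 3 routes.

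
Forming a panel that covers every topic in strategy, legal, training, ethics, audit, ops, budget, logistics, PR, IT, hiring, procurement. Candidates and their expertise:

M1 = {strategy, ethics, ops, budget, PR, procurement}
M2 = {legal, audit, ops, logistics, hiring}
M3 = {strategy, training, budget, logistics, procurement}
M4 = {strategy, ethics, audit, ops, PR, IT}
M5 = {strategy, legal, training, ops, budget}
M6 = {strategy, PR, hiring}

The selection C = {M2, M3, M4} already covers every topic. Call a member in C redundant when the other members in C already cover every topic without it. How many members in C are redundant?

0

Drop M2: legal, hiring uncovered — not redundant.
Drop M3: training, budget, procurement uncovered — not redundant.
Drop M4: ethics, PR, IT uncovered — not redundant.
None of the members in C is redundant.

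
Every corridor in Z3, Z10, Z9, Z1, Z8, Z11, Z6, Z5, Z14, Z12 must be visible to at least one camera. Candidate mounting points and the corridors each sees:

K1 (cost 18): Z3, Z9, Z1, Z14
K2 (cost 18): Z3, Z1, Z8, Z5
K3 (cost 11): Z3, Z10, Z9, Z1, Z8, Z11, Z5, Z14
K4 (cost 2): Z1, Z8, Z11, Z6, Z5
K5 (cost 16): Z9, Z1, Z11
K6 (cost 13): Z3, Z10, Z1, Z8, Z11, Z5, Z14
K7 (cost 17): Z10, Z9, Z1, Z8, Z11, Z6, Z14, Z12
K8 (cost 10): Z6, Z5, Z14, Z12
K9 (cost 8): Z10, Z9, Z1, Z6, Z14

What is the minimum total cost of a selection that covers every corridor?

21

K3, K8 cover every corridor at cost 11 + 10 = 21.
Any cover uses at least 2 camera mounts; among all covering selections none totals below 21.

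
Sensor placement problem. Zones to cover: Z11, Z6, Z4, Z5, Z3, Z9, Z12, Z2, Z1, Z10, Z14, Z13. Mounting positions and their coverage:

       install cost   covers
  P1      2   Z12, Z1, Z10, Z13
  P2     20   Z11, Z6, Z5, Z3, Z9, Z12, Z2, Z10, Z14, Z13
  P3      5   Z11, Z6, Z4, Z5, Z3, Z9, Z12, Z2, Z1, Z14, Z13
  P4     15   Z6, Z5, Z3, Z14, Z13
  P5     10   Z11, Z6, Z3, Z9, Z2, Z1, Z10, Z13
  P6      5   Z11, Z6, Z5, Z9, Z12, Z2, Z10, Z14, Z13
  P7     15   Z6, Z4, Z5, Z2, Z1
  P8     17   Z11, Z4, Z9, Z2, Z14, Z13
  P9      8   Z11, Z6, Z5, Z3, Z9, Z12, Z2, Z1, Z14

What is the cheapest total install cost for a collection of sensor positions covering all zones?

7

P1, P3 cover every zone at install cost 2 + 5 = 7.
Any cover uses at least 2 sensor positions; among all covering selections none totals below 7.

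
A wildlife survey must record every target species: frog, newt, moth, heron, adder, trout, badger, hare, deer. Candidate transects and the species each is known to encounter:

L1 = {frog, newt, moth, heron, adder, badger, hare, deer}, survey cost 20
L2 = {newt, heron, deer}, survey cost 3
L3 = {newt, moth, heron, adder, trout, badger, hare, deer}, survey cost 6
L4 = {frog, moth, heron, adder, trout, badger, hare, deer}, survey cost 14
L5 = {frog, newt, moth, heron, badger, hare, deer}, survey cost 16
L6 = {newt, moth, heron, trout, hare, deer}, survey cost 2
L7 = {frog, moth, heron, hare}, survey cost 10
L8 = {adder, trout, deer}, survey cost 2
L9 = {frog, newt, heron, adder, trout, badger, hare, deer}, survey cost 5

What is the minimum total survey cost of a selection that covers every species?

L6, L9 cover every species at survey cost 2 + 5 = 7.
Any cover uses at least 2 transects; among all covering selections none totals below 7.

7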